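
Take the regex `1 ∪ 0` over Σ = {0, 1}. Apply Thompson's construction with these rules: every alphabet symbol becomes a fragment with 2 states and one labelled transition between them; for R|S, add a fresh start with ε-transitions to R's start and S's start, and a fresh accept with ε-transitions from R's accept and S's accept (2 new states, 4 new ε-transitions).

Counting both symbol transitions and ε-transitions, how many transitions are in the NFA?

By structural recursion:
Each of the 2 symbol leaves contributes 1 transition (1 symbol, 0 ε).
  1 ∪ 0 = 6 transitions (2 symbol, 4 ε)

6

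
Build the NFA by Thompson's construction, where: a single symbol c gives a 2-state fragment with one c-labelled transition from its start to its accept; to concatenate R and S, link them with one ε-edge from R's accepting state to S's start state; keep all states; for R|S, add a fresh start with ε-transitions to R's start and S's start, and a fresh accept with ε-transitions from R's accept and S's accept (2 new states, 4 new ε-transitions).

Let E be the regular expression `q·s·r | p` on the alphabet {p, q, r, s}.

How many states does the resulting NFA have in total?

Per subexpression:
Each of the 4 symbol leaves contributes a 2-state fragment.
  q·s·r = 6 states
  q·s·r | p = 10 states

10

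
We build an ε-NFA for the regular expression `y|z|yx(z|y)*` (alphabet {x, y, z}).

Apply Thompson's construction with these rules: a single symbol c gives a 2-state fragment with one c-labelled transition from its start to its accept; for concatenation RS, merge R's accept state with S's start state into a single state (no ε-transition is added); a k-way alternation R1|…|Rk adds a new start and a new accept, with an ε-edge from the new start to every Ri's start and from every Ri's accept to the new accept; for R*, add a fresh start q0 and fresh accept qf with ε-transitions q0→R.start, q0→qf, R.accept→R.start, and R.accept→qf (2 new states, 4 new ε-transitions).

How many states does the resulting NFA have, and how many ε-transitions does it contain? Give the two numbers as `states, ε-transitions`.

Per subexpression:
Each of the 6 symbol leaves contributes 2 states and 0 ε-transitions.
  z|y → 6 states, 4 ε-transitions
  (z|y)* → 8 states, 8 ε-transitions
  yx(z|y)* → 10 states, 8 ε-transitions
  y|z|yx(z|y)* → 16 states, 14 ε-transitions

16, 14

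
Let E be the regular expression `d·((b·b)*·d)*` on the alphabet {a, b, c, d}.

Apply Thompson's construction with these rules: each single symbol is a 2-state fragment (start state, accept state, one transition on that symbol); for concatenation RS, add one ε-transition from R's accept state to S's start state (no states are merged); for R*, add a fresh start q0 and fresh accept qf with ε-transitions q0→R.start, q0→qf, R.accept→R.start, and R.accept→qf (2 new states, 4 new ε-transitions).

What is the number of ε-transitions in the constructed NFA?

By structural recursion:
Each of the 4 symbol leaves contributes 0 ε-transitions.
  b·b — 1 ε-transition
  (b·b)* — 5 ε-transitions
  (b·b)*·d — 6 ε-transitions
  ((b·b)*·d)* — 10 ε-transitions
  d·((b·b)*·d)* — 11 ε-transitions

11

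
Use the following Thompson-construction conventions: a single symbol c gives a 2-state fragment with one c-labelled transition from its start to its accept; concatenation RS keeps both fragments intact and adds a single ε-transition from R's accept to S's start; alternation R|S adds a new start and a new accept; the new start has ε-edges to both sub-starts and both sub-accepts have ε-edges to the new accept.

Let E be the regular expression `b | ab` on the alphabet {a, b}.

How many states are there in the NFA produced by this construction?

8

Recursing over subexpressions:
Each of the 3 symbol leaves contributes a 2-state fragment.
  ab = 4 states
  b | ab = 8 states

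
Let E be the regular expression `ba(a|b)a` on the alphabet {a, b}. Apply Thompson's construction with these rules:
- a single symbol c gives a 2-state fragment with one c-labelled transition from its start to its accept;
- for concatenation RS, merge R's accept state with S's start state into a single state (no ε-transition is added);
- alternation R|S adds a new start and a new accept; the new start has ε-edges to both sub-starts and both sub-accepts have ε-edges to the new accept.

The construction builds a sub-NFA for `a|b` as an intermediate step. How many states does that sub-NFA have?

Fragment for `a|b`:
Each of the 2 symbol leaves contributes a 2-state fragment.
  a|b → 6 states

6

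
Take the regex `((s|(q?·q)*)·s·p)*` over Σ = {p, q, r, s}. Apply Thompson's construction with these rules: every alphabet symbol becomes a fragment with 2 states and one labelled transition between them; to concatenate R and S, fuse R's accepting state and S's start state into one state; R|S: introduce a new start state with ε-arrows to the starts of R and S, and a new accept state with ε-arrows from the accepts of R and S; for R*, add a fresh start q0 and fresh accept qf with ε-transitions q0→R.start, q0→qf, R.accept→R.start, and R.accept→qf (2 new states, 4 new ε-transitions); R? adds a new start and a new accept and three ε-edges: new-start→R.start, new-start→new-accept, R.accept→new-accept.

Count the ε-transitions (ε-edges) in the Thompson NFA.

Building bottom-up:
Each of the 5 symbol leaves contributes 0 ε-transitions.
  q? : 3 ε-transitions
  q?·q : 3 ε-transitions
  (q?·q)* : 7 ε-transitions
  s|(q?·q)* : 11 ε-transitions
  (s|(q?·q)*)·s·p : 11 ε-transitions
  ((s|(q?·q)*)·s·p)* : 15 ε-transitions

15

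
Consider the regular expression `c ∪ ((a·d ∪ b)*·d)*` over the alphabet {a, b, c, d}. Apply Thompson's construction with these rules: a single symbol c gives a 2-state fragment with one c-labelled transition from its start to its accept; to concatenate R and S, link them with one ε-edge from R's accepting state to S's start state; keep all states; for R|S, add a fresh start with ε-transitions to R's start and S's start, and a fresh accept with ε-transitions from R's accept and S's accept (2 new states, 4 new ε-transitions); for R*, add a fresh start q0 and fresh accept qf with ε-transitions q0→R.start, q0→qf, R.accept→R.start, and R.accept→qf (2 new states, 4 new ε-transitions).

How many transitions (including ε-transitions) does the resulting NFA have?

23

Building bottom-up:
Each of the 5 symbol leaves contributes 1 transition (1 symbol, 0 ε).
  a·d — 3 transitions (2 symbol, 1 ε)
  a·d ∪ b — 8 transitions (3 symbol, 5 ε)
  (a·d ∪ b)* — 12 transitions (3 symbol, 9 ε)
  (a·d ∪ b)*·d — 14 transitions (4 symbol, 10 ε)
  ((a·d ∪ b)*·d)* — 18 transitions (4 symbol, 14 ε)
  c ∪ ((a·d ∪ b)*·d)* — 23 transitions (5 symbol, 18 ε)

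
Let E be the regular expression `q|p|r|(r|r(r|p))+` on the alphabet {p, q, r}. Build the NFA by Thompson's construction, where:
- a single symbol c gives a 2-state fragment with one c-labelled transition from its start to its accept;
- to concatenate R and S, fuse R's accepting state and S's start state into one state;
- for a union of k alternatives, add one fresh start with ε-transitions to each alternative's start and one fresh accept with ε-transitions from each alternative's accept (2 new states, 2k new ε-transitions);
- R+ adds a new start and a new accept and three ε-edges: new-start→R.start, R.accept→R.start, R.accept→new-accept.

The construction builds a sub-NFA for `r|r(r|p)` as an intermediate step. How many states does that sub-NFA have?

11

Fragment for `r|r(r|p)`:
Each of the 4 symbol leaves contributes a 2-state fragment.
  r|p — 6 states
  r(r|p) — 7 states
  r|r(r|p) — 11 states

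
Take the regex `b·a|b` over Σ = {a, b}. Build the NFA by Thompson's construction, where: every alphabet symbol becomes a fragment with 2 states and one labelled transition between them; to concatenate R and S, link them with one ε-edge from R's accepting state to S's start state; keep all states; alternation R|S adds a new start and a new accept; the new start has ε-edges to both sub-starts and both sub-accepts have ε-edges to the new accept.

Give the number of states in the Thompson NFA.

Recursing over subexpressions:
Each of the 3 symbol leaves contributes a 2-state fragment.
  b·a : 4 states
  b·a|b : 8 states

8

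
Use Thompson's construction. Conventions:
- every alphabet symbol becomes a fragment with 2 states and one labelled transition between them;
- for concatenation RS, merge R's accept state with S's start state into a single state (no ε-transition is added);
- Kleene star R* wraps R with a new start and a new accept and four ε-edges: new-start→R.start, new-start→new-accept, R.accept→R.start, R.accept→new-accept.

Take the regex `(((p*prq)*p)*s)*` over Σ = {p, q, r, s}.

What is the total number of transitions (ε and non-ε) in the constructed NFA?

Recursing over subexpressions:
Each of the 6 symbol leaves contributes 1 transition (1 symbol, 0 ε).
  p* — 5 transitions (1 symbol, 4 ε)
  p*prq — 8 transitions (4 symbol, 4 ε)
  (p*prq)* — 12 transitions (4 symbol, 8 ε)
  (p*prq)*p — 13 transitions (5 symbol, 8 ε)
  ((p*prq)*p)* — 17 transitions (5 symbol, 12 ε)
  ((p*prq)*p)*s — 18 transitions (6 symbol, 12 ε)
  (((p*prq)*p)*s)* — 22 transitions (6 symbol, 16 ε)

22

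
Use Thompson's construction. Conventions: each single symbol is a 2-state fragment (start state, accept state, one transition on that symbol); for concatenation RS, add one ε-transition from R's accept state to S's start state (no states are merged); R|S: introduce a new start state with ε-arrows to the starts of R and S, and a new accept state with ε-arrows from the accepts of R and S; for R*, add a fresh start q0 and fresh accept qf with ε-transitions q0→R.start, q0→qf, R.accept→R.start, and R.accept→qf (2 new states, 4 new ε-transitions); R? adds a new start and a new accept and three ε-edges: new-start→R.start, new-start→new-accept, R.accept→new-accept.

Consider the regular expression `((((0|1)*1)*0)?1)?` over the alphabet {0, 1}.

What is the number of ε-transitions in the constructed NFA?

21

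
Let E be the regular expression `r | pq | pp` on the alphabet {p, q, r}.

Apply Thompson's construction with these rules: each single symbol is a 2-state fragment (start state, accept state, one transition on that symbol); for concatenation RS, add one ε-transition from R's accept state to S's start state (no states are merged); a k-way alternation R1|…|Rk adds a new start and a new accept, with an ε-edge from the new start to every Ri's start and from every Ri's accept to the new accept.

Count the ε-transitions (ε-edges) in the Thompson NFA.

By structural recursion:
Each of the 5 symbol leaves contributes 0 ε-transitions.
  pq — 1 ε-transition
  pp — 1 ε-transition
  r | pq | pp — 8 ε-transitions

8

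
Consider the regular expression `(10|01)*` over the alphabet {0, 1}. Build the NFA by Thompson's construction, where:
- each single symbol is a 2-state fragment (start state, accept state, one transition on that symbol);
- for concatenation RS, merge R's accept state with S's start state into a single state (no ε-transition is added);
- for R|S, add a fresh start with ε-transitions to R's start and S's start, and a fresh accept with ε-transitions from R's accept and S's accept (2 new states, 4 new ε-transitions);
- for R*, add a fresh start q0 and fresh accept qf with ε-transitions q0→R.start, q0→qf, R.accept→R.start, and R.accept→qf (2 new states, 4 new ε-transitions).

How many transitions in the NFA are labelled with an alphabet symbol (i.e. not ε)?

4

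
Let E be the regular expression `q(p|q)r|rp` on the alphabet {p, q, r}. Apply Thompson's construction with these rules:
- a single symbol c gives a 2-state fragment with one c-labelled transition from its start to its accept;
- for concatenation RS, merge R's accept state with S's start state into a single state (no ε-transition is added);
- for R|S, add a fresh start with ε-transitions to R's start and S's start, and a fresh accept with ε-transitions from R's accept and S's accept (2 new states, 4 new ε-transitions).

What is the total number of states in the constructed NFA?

13

By structural recursion:
Each of the 6 symbol leaves contributes a 2-state fragment.
  p|q — 6 states
  q(p|q)r — 8 states
  rp — 3 states
  q(p|q)r|rp — 13 states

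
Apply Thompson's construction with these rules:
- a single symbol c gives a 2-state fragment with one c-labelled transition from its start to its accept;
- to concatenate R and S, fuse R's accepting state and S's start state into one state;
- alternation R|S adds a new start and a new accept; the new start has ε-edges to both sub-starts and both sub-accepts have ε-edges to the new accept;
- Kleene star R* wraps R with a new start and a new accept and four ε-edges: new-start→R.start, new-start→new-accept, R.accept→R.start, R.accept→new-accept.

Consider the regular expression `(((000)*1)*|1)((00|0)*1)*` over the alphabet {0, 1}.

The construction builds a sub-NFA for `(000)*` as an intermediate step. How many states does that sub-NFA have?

6

Fragment for `(000)*`:
Each of the 3 symbol leaves contributes a 2-state fragment.
  000 → 4 states
  (000)* → 6 states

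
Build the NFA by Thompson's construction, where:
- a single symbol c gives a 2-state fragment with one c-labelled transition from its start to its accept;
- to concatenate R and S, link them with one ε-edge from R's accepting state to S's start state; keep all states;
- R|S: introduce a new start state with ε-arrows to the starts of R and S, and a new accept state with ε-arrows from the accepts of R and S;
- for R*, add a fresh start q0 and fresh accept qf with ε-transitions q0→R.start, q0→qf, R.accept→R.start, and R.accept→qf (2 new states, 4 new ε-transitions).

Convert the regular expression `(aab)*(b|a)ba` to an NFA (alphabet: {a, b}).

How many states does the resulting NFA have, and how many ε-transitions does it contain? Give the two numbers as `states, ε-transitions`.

Per subexpression:
Each of the 7 symbol leaves contributes 2 states and 0 ε-transitions.
  aab = 6 states, 2 ε-transitions
  (aab)* = 8 states, 6 ε-transitions
  b|a = 6 states, 4 ε-transitions
  (aab)*(b|a)ba = 18 states, 13 ε-transitions

18, 13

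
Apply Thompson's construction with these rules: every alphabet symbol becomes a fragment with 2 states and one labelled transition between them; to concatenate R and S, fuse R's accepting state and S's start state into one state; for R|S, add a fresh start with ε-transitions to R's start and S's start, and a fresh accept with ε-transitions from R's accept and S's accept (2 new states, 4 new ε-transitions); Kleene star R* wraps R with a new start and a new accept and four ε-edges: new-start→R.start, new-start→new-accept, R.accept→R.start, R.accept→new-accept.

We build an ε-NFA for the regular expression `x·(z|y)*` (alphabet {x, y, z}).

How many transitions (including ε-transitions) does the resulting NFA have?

By structural recursion:
Each of the 3 symbol leaves contributes 1 transition (1 symbol, 0 ε).
  z|y → 6 transitions (2 symbol, 4 ε)
  (z|y)* → 10 transitions (2 symbol, 8 ε)
  x·(z|y)* → 11 transitions (3 symbol, 8 ε)

11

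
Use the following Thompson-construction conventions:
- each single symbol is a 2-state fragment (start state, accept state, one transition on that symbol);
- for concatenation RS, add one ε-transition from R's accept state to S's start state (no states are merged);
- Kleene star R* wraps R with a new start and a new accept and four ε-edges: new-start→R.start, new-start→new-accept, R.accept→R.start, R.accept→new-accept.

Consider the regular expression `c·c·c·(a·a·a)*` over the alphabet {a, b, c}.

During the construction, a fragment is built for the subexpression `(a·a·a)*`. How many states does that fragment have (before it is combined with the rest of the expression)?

Fragment for `(a·a·a)*`:
Each of the 3 symbol leaves contributes a 2-state fragment.
  a·a·a — 6 states
  (a·a·a)* — 8 states

8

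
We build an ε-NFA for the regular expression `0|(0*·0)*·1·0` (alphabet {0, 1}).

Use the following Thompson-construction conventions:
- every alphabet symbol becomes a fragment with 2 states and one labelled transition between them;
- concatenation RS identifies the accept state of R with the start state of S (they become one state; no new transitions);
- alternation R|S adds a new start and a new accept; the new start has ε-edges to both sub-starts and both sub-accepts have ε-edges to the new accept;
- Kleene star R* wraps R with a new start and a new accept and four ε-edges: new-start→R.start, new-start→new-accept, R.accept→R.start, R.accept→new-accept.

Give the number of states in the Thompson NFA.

Per subexpression:
Each of the 5 symbol leaves contributes a 2-state fragment.
  0* : 4 states
  0*·0 : 5 states
  (0*·0)* : 7 states
  (0*·0)*·1·0 : 9 states
  0|(0*·0)*·1·0 : 13 states

13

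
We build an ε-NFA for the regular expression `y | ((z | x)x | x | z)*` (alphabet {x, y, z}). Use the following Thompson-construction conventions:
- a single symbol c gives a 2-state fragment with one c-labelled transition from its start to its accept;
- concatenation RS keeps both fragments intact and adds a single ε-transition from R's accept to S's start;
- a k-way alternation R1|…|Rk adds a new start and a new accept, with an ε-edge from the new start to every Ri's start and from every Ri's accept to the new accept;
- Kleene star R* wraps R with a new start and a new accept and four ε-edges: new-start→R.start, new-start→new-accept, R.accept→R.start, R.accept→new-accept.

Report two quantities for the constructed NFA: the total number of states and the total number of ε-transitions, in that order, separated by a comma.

Building bottom-up:
Each of the 6 symbol leaves contributes 2 states and 0 ε-transitions.
  z | x = 6 states, 4 ε-transitions
  (z | x)x = 8 states, 5 ε-transitions
  (z | x)x | x | z = 14 states, 11 ε-transitions
  ((z | x)x | x | z)* = 16 states, 15 ε-transitions
  y | ((z | x)x | x | z)* = 20 states, 19 ε-transitions

20, 19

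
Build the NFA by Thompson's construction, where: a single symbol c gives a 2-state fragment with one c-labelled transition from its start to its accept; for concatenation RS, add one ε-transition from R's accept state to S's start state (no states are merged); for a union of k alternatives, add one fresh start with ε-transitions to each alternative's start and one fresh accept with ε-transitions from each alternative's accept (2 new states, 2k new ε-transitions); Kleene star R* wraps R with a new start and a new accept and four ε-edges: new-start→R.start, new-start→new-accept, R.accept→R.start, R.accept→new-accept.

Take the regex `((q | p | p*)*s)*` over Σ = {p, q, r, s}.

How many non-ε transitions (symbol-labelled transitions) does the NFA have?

Recursing over subexpressions:
Each of the 4 symbol leaves contributes exactly 1 symbol transition.
  p* = 1 symbol transition
  q | p | p* = 3 symbol transitions
  (q | p | p*)* = 3 symbol transitions
  (q | p | p*)*s = 4 symbol transitions
  ((q | p | p*)*s)* = 4 symbol transitions

4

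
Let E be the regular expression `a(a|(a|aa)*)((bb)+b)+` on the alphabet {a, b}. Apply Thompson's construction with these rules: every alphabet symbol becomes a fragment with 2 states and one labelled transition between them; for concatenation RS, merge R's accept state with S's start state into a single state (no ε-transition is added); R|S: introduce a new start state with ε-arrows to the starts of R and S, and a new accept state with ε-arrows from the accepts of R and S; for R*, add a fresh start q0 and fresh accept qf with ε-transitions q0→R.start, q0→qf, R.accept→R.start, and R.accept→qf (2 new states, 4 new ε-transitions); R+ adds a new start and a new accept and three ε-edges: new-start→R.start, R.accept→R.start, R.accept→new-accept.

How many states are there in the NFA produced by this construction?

Building bottom-up:
Each of the 8 symbol leaves contributes a 2-state fragment.
  aa → 3 states
  a|aa → 7 states
  (a|aa)* → 9 states
  a|(a|aa)* → 13 states
  bb → 3 states
  (bb)+ → 5 states
  (bb)+b → 6 states
  ((bb)+b)+ → 8 states
  a(a|(a|aa)*)((bb)+b)+ → 21 states

21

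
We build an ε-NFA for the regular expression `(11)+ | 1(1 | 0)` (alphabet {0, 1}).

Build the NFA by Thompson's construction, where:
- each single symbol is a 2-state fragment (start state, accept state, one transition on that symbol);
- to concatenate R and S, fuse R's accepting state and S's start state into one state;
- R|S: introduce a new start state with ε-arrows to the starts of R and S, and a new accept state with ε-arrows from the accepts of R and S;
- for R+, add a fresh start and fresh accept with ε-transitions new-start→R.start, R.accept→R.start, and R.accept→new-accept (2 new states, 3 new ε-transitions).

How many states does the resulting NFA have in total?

14

Bottom-up over the parse tree:
Each of the 5 symbol leaves contributes a 2-state fragment.
  11 → 3 states
  (11)+ → 5 states
  1 | 0 → 6 states
  1(1 | 0) → 7 states
  (11)+ | 1(1 | 0) → 14 states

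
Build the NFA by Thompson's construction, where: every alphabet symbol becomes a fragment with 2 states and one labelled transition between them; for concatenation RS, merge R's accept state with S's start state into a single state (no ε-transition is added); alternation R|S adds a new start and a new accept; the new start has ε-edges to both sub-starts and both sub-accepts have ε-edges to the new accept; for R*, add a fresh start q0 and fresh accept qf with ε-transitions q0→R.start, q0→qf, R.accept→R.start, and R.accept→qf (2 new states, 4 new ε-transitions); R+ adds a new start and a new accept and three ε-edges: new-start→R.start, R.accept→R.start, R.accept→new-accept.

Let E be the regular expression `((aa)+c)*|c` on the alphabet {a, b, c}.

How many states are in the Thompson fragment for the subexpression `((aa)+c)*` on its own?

8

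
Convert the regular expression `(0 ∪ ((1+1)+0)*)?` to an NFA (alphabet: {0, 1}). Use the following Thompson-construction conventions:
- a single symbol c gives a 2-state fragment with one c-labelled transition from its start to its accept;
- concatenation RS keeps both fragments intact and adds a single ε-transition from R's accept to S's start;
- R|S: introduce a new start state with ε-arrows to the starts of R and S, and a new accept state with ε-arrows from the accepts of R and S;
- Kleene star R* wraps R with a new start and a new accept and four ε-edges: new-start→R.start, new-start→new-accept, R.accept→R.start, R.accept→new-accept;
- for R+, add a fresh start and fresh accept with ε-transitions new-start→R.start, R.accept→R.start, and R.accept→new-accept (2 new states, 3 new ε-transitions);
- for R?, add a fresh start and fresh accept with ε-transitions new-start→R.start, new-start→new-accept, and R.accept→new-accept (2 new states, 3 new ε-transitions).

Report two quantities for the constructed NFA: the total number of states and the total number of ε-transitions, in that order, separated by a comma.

18, 19

Recursing over subexpressions:
Each of the 4 symbol leaves contributes 2 states and 0 ε-transitions.
  1+ : 4 states, 3 ε-transitions
  1+1 : 6 states, 4 ε-transitions
  (1+1)+ : 8 states, 7 ε-transitions
  (1+1)+0 : 10 states, 8 ε-transitions
  ((1+1)+0)* : 12 states, 12 ε-transitions
  0 ∪ ((1+1)+0)* : 16 states, 16 ε-transitions
  (0 ∪ ((1+1)+0)*)? : 18 states, 19 ε-transitions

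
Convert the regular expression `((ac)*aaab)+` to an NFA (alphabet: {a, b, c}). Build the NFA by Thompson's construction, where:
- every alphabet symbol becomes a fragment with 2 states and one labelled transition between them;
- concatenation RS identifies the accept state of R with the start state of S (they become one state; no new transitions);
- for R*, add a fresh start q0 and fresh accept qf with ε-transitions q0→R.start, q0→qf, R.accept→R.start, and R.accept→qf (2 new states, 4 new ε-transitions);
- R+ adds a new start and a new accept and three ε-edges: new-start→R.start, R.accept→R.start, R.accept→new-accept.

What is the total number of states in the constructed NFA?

11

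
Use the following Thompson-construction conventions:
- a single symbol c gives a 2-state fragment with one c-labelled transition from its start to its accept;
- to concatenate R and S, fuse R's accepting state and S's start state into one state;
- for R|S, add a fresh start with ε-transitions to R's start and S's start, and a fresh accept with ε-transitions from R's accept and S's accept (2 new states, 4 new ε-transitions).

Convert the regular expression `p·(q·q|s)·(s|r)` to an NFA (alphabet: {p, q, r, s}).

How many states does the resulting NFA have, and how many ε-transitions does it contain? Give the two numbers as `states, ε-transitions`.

13, 8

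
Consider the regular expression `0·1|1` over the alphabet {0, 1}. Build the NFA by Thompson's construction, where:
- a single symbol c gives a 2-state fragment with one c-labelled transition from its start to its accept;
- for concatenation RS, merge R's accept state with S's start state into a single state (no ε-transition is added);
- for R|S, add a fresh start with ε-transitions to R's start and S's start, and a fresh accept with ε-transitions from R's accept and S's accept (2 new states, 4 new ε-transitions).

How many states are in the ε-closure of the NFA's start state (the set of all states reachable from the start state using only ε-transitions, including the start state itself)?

Work bottom-up. For each fragment F, track |ε-closure(F.start)| and whether F's accept lies in that closure (i.e. whether F accepts ε). A single-symbol fragment has closure size 1 and does not accept ε.
  0·1 — same as the first factor's closure: |closure| = 1
  0·1|1 — |closure| = 1 + 1 + 1 = 3 (the new accept is not ε-reachable since no branch accepts ε)

3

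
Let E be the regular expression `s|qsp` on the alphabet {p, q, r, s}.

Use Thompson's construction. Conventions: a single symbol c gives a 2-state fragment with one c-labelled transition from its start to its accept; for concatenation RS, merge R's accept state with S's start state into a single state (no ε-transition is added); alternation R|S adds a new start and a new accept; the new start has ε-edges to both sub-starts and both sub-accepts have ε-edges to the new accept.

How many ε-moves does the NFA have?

4

By structural recursion:
Each of the 4 symbol leaves contributes 0 ε-transitions.
  qsp — 0 ε-transitions
  s|qsp — 4 ε-transitions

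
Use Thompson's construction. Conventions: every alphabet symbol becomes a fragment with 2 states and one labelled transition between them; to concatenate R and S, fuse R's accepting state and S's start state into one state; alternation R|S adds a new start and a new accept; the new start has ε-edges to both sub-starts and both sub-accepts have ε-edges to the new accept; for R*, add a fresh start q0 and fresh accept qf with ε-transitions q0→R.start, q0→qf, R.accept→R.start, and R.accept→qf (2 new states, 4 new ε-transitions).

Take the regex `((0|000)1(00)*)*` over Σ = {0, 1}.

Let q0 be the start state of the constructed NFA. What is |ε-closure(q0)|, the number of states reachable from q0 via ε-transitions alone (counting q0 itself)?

Let C(F) = |ε-closure(F.start)| within fragment F, and note whether F accepts ε. Symbol fragments have C = 1 and do not accept ε. Then:
  000 → C equals the left operand's closure size = 1 (its accept is not ε-reachable, so the closure stops there)
  0|000 → new start ε-reaches every alternative's start; none of them accept ε, so the new accept is not reached: C = 1 + 1 + 1 = 3
  00 → same as the first factor's closure: C = 1
  (00)* → the star's fresh start ε-reaches both the body's start and the fresh accept: C = 2 + 1 = 3
  (0|000)1(00)* → same as the first factor's closure: C = 3
  ((0|000)1(00)*)* → new start has ε-edges to the inner start and to the new accept, so C = 2 + 3 = 5

5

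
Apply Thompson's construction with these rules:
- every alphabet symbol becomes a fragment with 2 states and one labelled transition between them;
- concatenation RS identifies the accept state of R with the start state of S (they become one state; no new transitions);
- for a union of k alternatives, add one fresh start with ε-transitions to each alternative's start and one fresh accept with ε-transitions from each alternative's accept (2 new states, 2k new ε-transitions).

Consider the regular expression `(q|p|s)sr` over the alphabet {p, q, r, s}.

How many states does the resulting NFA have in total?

Per subexpression:
Each of the 5 symbol leaves contributes a 2-state fragment.
  q|p|s : 8 states
  (q|p|s)sr : 10 states

10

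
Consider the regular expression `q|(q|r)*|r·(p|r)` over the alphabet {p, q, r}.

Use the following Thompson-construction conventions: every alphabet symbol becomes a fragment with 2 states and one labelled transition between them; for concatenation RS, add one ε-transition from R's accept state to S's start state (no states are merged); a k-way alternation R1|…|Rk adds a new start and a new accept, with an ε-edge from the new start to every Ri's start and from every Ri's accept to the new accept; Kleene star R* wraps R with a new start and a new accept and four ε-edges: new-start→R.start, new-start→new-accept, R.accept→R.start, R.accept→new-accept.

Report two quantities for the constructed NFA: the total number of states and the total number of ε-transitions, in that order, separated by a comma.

20, 19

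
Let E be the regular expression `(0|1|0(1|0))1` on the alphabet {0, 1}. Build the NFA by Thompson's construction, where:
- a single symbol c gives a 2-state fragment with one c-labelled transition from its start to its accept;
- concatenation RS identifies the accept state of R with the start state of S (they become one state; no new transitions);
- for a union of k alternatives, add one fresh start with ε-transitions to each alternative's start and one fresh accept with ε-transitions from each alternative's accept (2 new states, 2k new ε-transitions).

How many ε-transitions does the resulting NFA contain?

10

Bottom-up over the parse tree:
Each of the 6 symbol leaves contributes 0 ε-transitions.
  1|0 → 4 ε-transitions
  0(1|0) → 4 ε-transitions
  0|1|0(1|0) → 10 ε-transitions
  (0|1|0(1|0))1 → 10 ε-transitions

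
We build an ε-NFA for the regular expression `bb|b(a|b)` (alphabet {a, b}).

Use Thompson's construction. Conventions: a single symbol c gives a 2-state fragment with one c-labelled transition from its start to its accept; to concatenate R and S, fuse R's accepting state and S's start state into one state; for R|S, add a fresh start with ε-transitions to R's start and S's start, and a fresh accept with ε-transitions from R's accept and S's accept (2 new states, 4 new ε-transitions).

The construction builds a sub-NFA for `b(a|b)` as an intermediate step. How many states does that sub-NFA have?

Fragment for `b(a|b)`:
Each of the 3 symbol leaves contributes a 2-state fragment.
  a|b → 6 states
  b(a|b) → 7 states

7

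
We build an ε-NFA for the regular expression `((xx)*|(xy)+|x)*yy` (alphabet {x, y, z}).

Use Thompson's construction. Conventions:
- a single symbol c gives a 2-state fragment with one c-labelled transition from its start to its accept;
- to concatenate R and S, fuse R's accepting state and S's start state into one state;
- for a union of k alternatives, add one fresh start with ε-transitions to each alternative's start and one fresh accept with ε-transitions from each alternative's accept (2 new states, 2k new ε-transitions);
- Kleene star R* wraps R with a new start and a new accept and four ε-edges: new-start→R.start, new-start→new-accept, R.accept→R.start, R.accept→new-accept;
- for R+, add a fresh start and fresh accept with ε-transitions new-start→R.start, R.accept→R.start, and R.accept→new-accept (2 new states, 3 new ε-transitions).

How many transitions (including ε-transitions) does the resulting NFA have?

24

Bottom-up over the parse tree:
Each of the 7 symbol leaves contributes 1 transition (1 symbol, 0 ε).
  xx — 2 transitions (2 symbol, 0 ε)
  (xx)* — 6 transitions (2 symbol, 4 ε)
  xy — 2 transitions (2 symbol, 0 ε)
  (xy)+ — 5 transitions (2 symbol, 3 ε)
  (xx)*|(xy)+|x — 18 transitions (5 symbol, 13 ε)
  ((xx)*|(xy)+|x)* — 22 transitions (5 symbol, 17 ε)
  ((xx)*|(xy)+|x)*yy — 24 transitions (7 symbol, 17 ε)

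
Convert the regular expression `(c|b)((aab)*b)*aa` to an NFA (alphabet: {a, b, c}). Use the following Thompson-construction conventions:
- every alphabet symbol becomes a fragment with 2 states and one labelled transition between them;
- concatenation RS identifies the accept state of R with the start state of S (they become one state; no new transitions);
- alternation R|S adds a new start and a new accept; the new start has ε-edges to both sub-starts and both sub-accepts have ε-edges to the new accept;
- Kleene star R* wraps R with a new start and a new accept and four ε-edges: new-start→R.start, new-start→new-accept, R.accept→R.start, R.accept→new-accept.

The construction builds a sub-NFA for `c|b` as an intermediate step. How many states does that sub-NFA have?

6

Fragment for `c|b`:
Each of the 2 symbol leaves contributes a 2-state fragment.
  c|b — 6 states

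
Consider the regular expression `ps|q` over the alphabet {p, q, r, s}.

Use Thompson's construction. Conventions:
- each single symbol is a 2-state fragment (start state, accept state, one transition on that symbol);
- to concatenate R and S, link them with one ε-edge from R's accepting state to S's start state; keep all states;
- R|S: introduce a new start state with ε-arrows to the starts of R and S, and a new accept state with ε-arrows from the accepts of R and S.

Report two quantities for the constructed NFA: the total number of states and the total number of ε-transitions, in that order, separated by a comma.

8, 5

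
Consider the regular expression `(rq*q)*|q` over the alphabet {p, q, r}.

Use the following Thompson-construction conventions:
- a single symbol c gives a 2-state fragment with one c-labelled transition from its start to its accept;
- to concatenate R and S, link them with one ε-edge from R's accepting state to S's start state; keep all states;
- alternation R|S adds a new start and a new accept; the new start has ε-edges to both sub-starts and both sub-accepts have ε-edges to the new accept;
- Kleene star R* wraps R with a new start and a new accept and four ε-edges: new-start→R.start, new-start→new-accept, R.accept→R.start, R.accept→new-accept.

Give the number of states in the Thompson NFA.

14

Building bottom-up:
Each of the 4 symbol leaves contributes a 2-state fragment.
  q* = 4 states
  rq*q = 8 states
  (rq*q)* = 10 states
  (rq*q)*|q = 14 states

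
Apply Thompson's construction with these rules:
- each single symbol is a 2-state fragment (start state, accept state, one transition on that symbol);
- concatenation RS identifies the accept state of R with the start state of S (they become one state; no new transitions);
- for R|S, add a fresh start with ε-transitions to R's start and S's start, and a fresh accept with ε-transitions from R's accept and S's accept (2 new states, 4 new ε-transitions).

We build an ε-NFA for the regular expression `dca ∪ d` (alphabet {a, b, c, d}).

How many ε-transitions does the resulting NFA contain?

Building bottom-up:
Each of the 4 symbol leaves contributes 0 ε-transitions.
  dca → 0 ε-transitions
  dca ∪ d → 4 ε-transitions

4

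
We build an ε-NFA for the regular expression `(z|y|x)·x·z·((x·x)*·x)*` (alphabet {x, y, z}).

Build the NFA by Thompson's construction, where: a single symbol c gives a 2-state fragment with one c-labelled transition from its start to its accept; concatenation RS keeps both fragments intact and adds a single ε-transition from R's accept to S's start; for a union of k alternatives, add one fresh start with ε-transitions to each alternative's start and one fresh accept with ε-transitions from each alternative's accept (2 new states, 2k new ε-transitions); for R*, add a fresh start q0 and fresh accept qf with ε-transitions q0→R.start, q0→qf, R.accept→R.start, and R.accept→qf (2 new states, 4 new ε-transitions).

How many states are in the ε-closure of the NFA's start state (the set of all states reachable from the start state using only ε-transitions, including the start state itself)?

4

Let C(F) = |ε-closure(F.start)| within fragment F, and note whether F accepts ε. Symbol fragments have C = 1 and do not accept ε. Then:
  z|y|x — |ε-closure| = 1 + 1 + 1 + 1 = 4 (the new accept is not ε-reachable since no branch accepts ε)
  x·x — same as the first factor's closure: |ε-closure| = 1
  (x·x)* — the star's fresh start ε-reaches both the body's start and the fresh accept: |ε-closure| = 2 + 1 = 3
  (x·x)*·x — the left operand accepts ε, so the closure extends into the next operand (via the concat ε-link); |ε-closure| = 3 + 1 = 4
  ((x·x)*·x)* — new start has ε-edges to the inner start and to the new accept, so |ε-closure| = 2 + 4 = 6
  (z|y|x)·x·z·((x·x)*·x)* — |ε-closure| equals the left operand's closure size = 4 (its accept is not ε-reachable, so the closure stops there)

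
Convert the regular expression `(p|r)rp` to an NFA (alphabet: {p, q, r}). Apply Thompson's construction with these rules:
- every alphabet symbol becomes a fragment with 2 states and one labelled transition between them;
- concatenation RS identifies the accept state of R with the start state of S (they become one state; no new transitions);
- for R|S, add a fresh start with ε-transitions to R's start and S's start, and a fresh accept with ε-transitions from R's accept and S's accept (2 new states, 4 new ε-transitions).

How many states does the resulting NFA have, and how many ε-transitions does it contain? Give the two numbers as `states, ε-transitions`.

Bottom-up over the parse tree:
Each of the 4 symbol leaves contributes 2 states and 0 ε-transitions.
  p|r — 6 states, 4 ε-transitions
  (p|r)rp — 8 states, 4 ε-transitions

8, 4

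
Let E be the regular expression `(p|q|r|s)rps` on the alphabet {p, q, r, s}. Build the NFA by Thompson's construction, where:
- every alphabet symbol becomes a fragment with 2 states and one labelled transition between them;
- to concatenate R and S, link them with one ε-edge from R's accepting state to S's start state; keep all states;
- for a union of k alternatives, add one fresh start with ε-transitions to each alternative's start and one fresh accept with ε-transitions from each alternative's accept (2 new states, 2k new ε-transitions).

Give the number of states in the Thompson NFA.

Per subexpression:
Each of the 7 symbol leaves contributes a 2-state fragment.
  p|q|r|s = 10 states
  (p|q|r|s)rps = 16 states

16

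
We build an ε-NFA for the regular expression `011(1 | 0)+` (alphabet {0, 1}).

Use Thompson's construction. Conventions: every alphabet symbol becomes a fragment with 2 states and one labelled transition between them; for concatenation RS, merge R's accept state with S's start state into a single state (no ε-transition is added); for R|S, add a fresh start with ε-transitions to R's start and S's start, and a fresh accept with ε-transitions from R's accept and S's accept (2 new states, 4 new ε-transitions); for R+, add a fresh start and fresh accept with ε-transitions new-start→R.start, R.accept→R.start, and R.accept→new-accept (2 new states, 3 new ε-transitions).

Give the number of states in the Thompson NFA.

11

Building bottom-up:
Each of the 5 symbol leaves contributes a 2-state fragment.
  1 | 0 → 6 states
  (1 | 0)+ → 8 states
  011(1 | 0)+ → 11 states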